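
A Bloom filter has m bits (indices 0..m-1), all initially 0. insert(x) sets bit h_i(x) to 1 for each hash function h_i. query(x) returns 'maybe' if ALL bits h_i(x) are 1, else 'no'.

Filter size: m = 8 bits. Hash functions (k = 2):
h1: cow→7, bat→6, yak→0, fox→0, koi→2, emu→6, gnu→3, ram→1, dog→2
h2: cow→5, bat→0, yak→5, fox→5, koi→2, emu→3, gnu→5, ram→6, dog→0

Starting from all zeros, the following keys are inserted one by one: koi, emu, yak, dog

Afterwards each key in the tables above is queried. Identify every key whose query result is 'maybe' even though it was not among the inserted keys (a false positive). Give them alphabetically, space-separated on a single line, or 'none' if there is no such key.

Answer: bat fox gnu

Derivation:
Start: bits=00000000
After insert 'koi': sets bits 2 -> bits=00100000
After insert 'emu': sets bits 3 6 -> bits=00110010
After insert 'yak': sets bits 0 5 -> bits=10110110
After insert 'dog': sets bits 0 2 -> bits=10110110
Not inserted: bat cow fox gnu ram — query each against bits=10110110:
query bat: checks bit0=1, bit6=1 (all 1) -> maybe => FALSE POSITIVE
query cow: checks bit5=1, bit7=0 (has a 0) -> no => not a false positive
query fox: checks bit0=1, bit5=1 (all 1) -> maybe => FALSE POSITIVE
query gnu: checks bit3=1, bit5=1 (all 1) -> maybe => FALSE POSITIVE
query ram: checks bit1=0, bit6=1 (has a 0) -> no => not a false positive
False positives (alphabetical): bat fox gnu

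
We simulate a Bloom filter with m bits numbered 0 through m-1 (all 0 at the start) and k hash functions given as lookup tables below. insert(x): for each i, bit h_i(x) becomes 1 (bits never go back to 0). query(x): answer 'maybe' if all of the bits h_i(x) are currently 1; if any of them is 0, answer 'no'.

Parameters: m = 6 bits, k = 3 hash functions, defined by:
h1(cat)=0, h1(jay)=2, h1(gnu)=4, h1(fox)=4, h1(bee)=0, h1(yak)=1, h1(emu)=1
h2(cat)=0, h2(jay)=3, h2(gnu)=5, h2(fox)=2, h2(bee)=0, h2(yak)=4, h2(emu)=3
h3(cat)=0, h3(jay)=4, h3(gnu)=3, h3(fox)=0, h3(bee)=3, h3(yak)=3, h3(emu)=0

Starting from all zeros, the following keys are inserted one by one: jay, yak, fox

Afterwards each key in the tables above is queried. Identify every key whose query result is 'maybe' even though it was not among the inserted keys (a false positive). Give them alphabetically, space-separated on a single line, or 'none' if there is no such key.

Answer: bee cat emu

Derivation:
Start: bits=000000
After insert 'jay': sets bits 2 3 4 -> bits=001110
After insert 'yak': sets bits 1 3 4 -> bits=011110
After insert 'fox': sets bits 0 2 4 -> bits=111110
Not inserted: bee cat emu gnu — query each against bits=111110:
query bee: checks bit0=1, bit3=1 (all 1) -> maybe => FALSE POSITIVE
query cat: checks bit0=1 (all 1) -> maybe => FALSE POSITIVE
query emu: checks bit0=1, bit1=1, bit3=1 (all 1) -> maybe => FALSE POSITIVE
query gnu: checks bit3=1, bit4=1, bit5=0 (has a 0) -> no => not a false positive
False positives (alphabetical): bee cat emu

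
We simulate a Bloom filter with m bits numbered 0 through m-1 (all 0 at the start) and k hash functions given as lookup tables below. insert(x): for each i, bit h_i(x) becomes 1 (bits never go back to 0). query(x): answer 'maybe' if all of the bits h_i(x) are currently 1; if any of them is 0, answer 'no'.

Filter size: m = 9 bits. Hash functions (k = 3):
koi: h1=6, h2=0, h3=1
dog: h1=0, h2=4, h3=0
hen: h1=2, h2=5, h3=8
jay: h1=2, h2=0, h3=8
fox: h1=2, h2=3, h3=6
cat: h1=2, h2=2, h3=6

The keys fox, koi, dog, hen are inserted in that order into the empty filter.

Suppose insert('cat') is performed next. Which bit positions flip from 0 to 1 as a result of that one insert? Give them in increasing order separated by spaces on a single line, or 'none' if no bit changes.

Answer: none

Derivation:
Start: bits=000000000
After insert 'fox': sets bits 2 3 6 -> bits=001100100
After insert 'koi': sets bits 0 1 6 -> bits=111100100
After insert 'dog': sets bits 0 4 -> bits=111110100
After insert 'hen': sets bits 2 5 8 -> bits=111111101
insert 'cat' would touch bits 2 6; currently bit2=1, bit6=1
Bits that are 0 among those (would change 0->1): none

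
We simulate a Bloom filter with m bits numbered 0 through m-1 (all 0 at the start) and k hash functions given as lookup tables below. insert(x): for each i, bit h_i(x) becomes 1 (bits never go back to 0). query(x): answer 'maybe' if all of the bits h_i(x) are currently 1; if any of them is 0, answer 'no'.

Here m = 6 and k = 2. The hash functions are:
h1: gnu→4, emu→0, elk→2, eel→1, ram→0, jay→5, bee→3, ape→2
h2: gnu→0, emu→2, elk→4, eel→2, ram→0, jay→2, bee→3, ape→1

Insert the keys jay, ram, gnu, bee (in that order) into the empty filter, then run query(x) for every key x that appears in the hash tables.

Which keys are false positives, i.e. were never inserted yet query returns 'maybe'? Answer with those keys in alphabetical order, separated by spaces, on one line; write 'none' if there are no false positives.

Answer: elk emu

Derivation:
Start: bits=000000
After insert 'jay': sets bits 2 5 -> bits=001001
After insert 'ram': sets bits 0 -> bits=101001
After insert 'gnu': sets bits 0 4 -> bits=101011
After insert 'bee': sets bits 3 -> bits=101111
Not inserted: ape eel elk emu — query each against bits=101111:
query ape: checks bit1=0, bit2=1 (has a 0) -> no => not a false positive
query eel: checks bit1=0, bit2=1 (has a 0) -> no => not a false positive
query elk: checks bit2=1, bit4=1 (all 1) -> maybe => FALSE POSITIVE
query emu: checks bit0=1, bit2=1 (all 1) -> maybe => FALSE POSITIVE
False positives (alphabetical): elk emu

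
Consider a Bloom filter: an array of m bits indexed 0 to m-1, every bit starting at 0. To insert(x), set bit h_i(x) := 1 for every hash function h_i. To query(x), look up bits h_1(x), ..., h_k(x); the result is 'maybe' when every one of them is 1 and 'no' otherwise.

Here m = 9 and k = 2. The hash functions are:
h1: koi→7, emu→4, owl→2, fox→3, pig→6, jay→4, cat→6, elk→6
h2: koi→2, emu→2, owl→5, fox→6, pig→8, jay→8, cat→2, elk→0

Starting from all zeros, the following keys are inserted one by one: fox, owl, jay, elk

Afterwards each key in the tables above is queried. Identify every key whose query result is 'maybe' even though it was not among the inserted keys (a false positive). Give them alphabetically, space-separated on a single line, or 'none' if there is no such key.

Answer: cat emu pig

Derivation:
Start: bits=000000000
After insert 'fox': sets bits 3 6 -> bits=000100100
After insert 'owl': sets bits 2 5 -> bits=001101100
After insert 'jay': sets bits 4 8 -> bits=001111101
After insert 'elk': sets bits 0 6 -> bits=101111101
Not inserted: cat emu koi pig — query each against bits=101111101:
query cat: checks bit2=1, bit6=1 (all 1) -> maybe => FALSE POSITIVE
query emu: checks bit2=1, bit4=1 (all 1) -> maybe => FALSE POSITIVE
query koi: checks bit2=1, bit7=0 (has a 0) -> no => not a false positive
query pig: checks bit6=1, bit8=1 (all 1) -> maybe => FALSE POSITIVE
False positives (alphabetical): cat emu pig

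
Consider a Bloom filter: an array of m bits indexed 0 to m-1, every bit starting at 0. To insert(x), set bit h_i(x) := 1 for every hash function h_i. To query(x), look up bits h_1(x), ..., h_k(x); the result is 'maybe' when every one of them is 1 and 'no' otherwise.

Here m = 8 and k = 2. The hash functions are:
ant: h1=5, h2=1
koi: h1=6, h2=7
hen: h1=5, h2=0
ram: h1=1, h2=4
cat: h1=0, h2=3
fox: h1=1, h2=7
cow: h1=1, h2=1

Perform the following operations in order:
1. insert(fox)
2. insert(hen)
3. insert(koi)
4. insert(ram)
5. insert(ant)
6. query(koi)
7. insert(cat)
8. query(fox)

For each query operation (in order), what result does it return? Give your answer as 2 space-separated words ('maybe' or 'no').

Start: bits=00000000
Op 1: insert fox -> sets bits 1 7 -> bits=01000001
Op 2: insert hen -> sets bits 0 5 -> bits=11000101
Op 3: insert koi -> sets bits 6 7 -> bits=11000111
Op 4: insert ram -> sets bits 1 4 -> bits=11001111
Op 5: insert ant -> sets bits 1 5 -> bits=11001111
Op 6: query koi -> checks bit6=1, bit7=1 (all 1) -> maybe
Op 7: insert cat -> sets bits 0 3 -> bits=11011111
Op 8: query fox -> checks bit1=1, bit7=1 (all 1) -> maybe
Query results in order: maybe maybe

Answer: maybe maybe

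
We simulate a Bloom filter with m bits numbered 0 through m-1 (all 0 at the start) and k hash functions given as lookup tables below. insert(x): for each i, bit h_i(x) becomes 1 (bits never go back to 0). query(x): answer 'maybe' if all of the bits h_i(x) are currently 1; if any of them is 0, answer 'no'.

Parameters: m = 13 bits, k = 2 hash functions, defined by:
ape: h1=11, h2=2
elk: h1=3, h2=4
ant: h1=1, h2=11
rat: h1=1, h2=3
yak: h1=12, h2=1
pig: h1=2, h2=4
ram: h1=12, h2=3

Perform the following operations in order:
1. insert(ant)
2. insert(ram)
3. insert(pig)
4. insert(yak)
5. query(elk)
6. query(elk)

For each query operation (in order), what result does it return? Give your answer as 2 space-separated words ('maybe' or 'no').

Answer: maybe maybe

Derivation:
Start: bits=0000000000000
Op 1: insert ant -> sets bits 1 11 -> bits=0100000000010
Op 2: insert ram -> sets bits 3 12 -> bits=0101000000011
Op 3: insert pig -> sets bits 2 4 -> bits=0111100000011
Op 4: insert yak -> sets bits 1 12 -> bits=0111100000011
Op 5: query elk -> checks bit3=1, bit4=1 (all 1) -> maybe
Op 6: query elk -> checks bit3=1, bit4=1 (all 1) -> maybe
Query results in order: maybe maybe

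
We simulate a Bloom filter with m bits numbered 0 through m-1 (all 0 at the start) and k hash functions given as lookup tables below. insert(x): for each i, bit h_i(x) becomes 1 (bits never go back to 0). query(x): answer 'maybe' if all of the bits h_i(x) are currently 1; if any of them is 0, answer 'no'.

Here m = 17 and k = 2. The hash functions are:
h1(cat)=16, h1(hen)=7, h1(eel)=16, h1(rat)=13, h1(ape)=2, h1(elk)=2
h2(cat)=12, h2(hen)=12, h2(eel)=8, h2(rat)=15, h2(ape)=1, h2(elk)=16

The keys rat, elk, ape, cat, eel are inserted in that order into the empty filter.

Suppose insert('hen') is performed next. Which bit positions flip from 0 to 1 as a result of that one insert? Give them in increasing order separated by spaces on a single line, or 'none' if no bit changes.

Answer: 7

Derivation:
Start: bits=00000000000000000
After insert 'rat': sets bits 13 15 -> bits=00000000000001010
After insert 'elk': sets bits 2 16 -> bits=00100000000001011
After insert 'ape': sets bits 1 2 -> bits=01100000000001011
After insert 'cat': sets bits 12 16 -> bits=01100000000011011
After insert 'eel': sets bits 8 16 -> bits=01100000100011011
insert 'hen' would touch bits 7 12; currently bit7=0, bit12=1
Bits that are 0 among those (would change 0->1): 7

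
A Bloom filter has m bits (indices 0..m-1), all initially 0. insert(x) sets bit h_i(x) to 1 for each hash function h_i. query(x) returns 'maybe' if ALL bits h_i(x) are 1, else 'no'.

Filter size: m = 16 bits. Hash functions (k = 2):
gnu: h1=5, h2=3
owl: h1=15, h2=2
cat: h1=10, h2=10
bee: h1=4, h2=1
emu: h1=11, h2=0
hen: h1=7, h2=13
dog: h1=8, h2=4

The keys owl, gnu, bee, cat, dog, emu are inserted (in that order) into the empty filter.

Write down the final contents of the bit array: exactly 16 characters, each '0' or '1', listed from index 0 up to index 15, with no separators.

Start: bits=0000000000000000
After insert 'owl': sets bits 2 15 -> bits=0010000000000001
After insert 'gnu': sets bits 3 5 -> bits=0011010000000001
After insert 'bee': sets bits 1 4 -> bits=0111110000000001
After insert 'cat': sets bits 10 -> bits=0111110000100001
After insert 'dog': sets bits 4 8 -> bits=0111110010100001
After insert 'emu': sets bits 0 11 -> bits=1111110010110001

Answer: 1111110010110001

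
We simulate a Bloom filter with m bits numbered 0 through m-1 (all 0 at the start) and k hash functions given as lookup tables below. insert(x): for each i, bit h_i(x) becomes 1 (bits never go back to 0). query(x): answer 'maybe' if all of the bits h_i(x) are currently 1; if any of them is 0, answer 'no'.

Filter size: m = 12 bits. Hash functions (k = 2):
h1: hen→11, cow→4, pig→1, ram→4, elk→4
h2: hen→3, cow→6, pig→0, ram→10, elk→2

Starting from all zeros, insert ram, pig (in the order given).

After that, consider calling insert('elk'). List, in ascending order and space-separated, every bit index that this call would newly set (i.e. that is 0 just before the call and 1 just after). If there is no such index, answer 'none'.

Answer: 2

Derivation:
Start: bits=000000000000
After insert 'ram': sets bits 4 10 -> bits=000010000010
After insert 'pig': sets bits 0 1 -> bits=110010000010
insert 'elk' would touch bits 2 4; currently bit2=0, bit4=1
Bits that are 0 among those (would change 0->1): 2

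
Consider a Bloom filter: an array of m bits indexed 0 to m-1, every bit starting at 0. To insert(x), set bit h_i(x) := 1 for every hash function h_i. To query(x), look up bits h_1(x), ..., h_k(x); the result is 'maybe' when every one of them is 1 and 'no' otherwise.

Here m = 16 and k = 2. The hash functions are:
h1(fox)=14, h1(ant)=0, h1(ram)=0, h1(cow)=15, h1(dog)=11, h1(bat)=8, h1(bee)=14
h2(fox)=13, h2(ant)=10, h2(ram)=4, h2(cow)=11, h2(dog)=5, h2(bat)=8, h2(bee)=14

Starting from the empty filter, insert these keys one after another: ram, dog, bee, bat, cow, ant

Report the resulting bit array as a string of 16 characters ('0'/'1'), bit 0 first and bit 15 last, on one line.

Answer: 1000110010110011

Derivation:
Start: bits=0000000000000000
After insert 'ram': sets bits 0 4 -> bits=1000100000000000
After insert 'dog': sets bits 5 11 -> bits=1000110000010000
After insert 'bee': sets bits 14 -> bits=1000110000010010
After insert 'bat': sets bits 8 -> bits=1000110010010010
After insert 'cow': sets bits 11 15 -> bits=1000110010010011
After insert 'ant': sets bits 0 10 -> bits=1000110010110011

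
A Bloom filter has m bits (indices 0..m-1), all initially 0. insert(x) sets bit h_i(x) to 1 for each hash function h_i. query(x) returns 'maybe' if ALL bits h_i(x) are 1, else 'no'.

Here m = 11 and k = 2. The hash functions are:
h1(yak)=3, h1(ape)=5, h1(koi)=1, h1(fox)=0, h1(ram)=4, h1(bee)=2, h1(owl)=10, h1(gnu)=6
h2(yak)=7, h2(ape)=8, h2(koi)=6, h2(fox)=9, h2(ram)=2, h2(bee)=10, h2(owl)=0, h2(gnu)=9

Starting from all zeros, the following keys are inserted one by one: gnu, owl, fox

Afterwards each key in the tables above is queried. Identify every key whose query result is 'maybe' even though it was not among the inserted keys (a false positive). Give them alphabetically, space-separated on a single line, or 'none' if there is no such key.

Start: bits=00000000000
After insert 'gnu': sets bits 6 9 -> bits=00000010010
After insert 'owl': sets bits 0 10 -> bits=10000010011
After insert 'fox': sets bits 0 9 -> bits=10000010011
Not inserted: ape bee koi ram yak — query each against bits=10000010011:
query ape: checks bit5=0, bit8=0 (has a 0) -> no => not a false positive
query bee: checks bit2=0, bit10=1 (has a 0) -> no => not a false positive
query koi: checks bit1=0, bit6=1 (has a 0) -> no => not a false positive
query ram: checks bit2=0, bit4=0 (has a 0) -> no => not a false positive
query yak: checks bit3=0, bit7=0 (has a 0) -> no => not a false positive
False positives (alphabetical): none

Answer: none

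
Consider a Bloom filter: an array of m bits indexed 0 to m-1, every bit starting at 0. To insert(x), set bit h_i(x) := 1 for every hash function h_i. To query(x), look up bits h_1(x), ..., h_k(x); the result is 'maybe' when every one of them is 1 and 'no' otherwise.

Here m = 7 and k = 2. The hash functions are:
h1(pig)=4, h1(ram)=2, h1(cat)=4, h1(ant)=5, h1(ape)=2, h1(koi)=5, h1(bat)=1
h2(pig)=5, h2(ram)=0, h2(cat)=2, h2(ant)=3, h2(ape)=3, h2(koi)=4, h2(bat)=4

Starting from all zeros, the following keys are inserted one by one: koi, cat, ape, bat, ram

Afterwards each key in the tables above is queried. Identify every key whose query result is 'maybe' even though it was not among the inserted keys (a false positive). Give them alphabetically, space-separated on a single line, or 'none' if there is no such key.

Answer: ant pig

Derivation:
Start: bits=0000000
After insert 'koi': sets bits 4 5 -> bits=0000110
After insert 'cat': sets bits 2 4 -> bits=0010110
After insert 'ape': sets bits 2 3 -> bits=0011110
After insert 'bat': sets bits 1 4 -> bits=0111110
After insert 'ram': sets bits 0 2 -> bits=1111110
Not inserted: ant pig — query each against bits=1111110:
query ant: checks bit3=1, bit5=1 (all 1) -> maybe => FALSE POSITIVE
query pig: checks bit4=1, bit5=1 (all 1) -> maybe => FALSE POSITIVE
False positives (alphabetical): ant pig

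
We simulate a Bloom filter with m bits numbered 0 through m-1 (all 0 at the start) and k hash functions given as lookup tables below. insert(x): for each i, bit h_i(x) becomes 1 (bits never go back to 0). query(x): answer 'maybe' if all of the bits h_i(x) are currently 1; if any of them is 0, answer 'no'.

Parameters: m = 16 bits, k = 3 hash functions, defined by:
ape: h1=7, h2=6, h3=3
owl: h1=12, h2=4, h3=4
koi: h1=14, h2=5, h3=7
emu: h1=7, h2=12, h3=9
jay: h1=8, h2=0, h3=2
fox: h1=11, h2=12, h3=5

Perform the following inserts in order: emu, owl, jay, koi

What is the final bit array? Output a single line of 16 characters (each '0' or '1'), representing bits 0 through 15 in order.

Answer: 1010110111001010

Derivation:
Start: bits=0000000000000000
After insert 'emu': sets bits 7 9 12 -> bits=0000000101001000
After insert 'owl': sets bits 4 12 -> bits=0000100101001000
After insert 'jay': sets bits 0 2 8 -> bits=1010100111001000
After insert 'koi': sets bits 5 7 14 -> bits=1010110111001010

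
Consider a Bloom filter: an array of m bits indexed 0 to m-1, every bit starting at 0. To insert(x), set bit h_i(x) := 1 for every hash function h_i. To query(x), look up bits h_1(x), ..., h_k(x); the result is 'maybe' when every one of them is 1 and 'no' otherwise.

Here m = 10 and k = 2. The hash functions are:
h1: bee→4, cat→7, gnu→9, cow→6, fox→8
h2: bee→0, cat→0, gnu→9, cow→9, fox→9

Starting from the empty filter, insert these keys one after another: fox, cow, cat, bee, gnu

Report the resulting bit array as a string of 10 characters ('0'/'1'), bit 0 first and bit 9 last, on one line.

Answer: 1000101111

Derivation:
Start: bits=0000000000
After insert 'fox': sets bits 8 9 -> bits=0000000011
After insert 'cow': sets bits 6 9 -> bits=0000001011
After insert 'cat': sets bits 0 7 -> bits=1000001111
After insert 'bee': sets bits 0 4 -> bits=1000101111
After insert 'gnu': sets bits 9 -> bits=1000101111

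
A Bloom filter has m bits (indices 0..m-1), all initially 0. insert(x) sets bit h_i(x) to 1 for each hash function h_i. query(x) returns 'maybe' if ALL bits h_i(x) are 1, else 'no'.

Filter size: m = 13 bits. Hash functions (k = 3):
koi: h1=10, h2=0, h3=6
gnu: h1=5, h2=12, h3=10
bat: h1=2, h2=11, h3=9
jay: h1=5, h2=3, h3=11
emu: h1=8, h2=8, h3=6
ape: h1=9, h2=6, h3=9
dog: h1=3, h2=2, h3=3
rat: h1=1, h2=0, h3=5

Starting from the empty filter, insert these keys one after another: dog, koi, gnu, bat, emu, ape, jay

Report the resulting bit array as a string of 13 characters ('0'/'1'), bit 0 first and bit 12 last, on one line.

Start: bits=0000000000000
After insert 'dog': sets bits 2 3 -> bits=0011000000000
After insert 'koi': sets bits 0 6 10 -> bits=1011001000100
After insert 'gnu': sets bits 5 10 12 -> bits=1011011000101
After insert 'bat': sets bits 2 9 11 -> bits=1011011001111
After insert 'emu': sets bits 6 8 -> bits=1011011011111
After insert 'ape': sets bits 6 9 -> bits=1011011011111
After insert 'jay': sets bits 3 5 11 -> bits=1011011011111

Answer: 1011011011111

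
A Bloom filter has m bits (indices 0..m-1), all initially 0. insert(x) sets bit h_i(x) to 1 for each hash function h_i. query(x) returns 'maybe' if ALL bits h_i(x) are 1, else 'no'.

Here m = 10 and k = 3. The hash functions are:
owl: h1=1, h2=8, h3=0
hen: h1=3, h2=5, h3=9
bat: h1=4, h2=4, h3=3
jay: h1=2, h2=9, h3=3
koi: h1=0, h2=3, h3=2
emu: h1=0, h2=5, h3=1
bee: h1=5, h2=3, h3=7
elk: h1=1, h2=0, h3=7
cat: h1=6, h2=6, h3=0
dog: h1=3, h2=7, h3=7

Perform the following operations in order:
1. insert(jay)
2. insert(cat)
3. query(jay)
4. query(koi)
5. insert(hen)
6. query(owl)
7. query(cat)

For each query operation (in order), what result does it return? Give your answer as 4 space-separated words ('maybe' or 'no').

Answer: maybe maybe no maybe

Derivation:
Start: bits=0000000000
Op 1: insert jay -> sets bits 2 3 9 -> bits=0011000001
Op 2: insert cat -> sets bits 0 6 -> bits=1011001001
Op 3: query jay -> checks bit2=1, bit3=1, bit9=1 (all 1) -> maybe
Op 4: query koi -> checks bit0=1, bit2=1, bit3=1 (all 1) -> maybe
Op 5: insert hen -> sets bits 3 5 9 -> bits=1011011001
Op 6: query owl -> checks bit0=1, bit1=0, bit8=0 (has a 0) -> no
Op 7: query cat -> checks bit0=1, bit6=1 (all 1) -> maybe
Query results in order: maybe maybe no maybe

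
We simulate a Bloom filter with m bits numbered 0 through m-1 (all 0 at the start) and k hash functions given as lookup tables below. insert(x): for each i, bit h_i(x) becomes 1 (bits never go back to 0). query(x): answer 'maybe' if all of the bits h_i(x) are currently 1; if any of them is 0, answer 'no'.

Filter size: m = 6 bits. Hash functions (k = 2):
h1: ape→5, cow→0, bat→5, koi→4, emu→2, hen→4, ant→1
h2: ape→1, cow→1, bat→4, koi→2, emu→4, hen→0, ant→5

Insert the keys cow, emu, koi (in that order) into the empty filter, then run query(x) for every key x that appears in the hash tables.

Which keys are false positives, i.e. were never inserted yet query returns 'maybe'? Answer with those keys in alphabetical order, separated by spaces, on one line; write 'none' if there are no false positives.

Start: bits=000000
After insert 'cow': sets bits 0 1 -> bits=110000
After insert 'emu': sets bits 2 4 -> bits=111010
After insert 'koi': sets bits 2 4 -> bits=111010
Not inserted: ant ape bat hen — query each against bits=111010:
query ant: checks bit1=1, bit5=0 (has a 0) -> no => not a false positive
query ape: checks bit1=1, bit5=0 (has a 0) -> no => not a false positive
query bat: checks bit4=1, bit5=0 (has a 0) -> no => not a false positive
query hen: checks bit0=1, bit4=1 (all 1) -> maybe => FALSE POSITIVE
False positives (alphabetical): hen

Answer: hen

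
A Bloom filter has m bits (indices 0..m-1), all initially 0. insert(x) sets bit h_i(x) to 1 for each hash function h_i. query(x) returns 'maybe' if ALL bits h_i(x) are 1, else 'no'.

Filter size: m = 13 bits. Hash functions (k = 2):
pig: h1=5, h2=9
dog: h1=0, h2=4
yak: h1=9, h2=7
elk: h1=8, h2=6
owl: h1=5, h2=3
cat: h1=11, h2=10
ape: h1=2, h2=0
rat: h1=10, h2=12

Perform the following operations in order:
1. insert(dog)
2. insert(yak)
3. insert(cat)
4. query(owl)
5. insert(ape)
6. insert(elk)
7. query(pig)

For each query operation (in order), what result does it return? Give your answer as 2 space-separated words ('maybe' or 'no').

Answer: no no

Derivation:
Start: bits=0000000000000
Op 1: insert dog -> sets bits 0 4 -> bits=1000100000000
Op 2: insert yak -> sets bits 7 9 -> bits=1000100101000
Op 3: insert cat -> sets bits 10 11 -> bits=1000100101110
Op 4: query owl -> checks bit3=0, bit5=0 (has a 0) -> no
Op 5: insert ape -> sets bits 0 2 -> bits=1010100101110
Op 6: insert elk -> sets bits 6 8 -> bits=1010101111110
Op 7: query pig -> checks bit5=0, bit9=1 (has a 0) -> no
Query results in order: no no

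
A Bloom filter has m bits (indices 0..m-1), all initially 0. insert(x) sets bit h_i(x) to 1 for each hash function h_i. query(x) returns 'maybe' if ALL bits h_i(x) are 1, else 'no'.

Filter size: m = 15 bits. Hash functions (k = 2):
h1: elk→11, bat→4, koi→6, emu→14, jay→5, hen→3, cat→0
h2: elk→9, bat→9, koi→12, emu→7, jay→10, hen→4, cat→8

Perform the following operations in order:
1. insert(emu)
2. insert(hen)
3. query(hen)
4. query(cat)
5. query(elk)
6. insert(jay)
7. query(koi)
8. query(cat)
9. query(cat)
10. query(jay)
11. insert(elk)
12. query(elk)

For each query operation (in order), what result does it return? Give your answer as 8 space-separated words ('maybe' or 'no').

Answer: maybe no no no no no maybe maybe

Derivation:
Start: bits=000000000000000
Op 1: insert emu -> sets bits 7 14 -> bits=000000010000001
Op 2: insert hen -> sets bits 3 4 -> bits=000110010000001
Op 3: query hen -> checks bit3=1, bit4=1 (all 1) -> maybe
Op 4: query cat -> checks bit0=0, bit8=0 (has a 0) -> no
Op 5: query elk -> checks bit9=0, bit11=0 (has a 0) -> no
Op 6: insert jay -> sets bits 5 10 -> bits=000111010010001
Op 7: query koi -> checks bit6=0, bit12=0 (has a 0) -> no
Op 8: query cat -> checks bit0=0, bit8=0 (has a 0) -> no
Op 9: query cat -> checks bit0=0, bit8=0 (has a 0) -> no
Op 10: query jay -> checks bit5=1, bit10=1 (all 1) -> maybe
Op 11: insert elk -> sets bits 9 11 -> bits=000111010111001
Op 12: query elk -> checks bit9=1, bit11=1 (all 1) -> maybe
Query results in order: maybe no no no no no maybe maybe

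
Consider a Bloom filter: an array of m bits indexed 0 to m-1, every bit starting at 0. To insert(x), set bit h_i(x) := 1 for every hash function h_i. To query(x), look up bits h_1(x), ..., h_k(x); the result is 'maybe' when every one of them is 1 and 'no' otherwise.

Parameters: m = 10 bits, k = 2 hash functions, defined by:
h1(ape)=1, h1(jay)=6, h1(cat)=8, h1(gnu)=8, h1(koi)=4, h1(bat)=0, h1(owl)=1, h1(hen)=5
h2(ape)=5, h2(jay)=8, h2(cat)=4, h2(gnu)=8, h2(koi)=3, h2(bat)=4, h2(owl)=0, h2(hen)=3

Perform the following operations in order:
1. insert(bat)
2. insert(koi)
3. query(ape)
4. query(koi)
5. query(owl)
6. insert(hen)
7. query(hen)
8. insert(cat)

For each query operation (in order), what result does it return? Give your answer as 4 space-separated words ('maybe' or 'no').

Start: bits=0000000000
Op 1: insert bat -> sets bits 0 4 -> bits=1000100000
Op 2: insert koi -> sets bits 3 4 -> bits=1001100000
Op 3: query ape -> checks bit1=0, bit5=0 (has a 0) -> no
Op 4: query koi -> checks bit3=1, bit4=1 (all 1) -> maybe
Op 5: query owl -> checks bit0=1, bit1=0 (has a 0) -> no
Op 6: insert hen -> sets bits 3 5 -> bits=1001110000
Op 7: query hen -> checks bit3=1, bit5=1 (all 1) -> maybe
Op 8: insert cat -> sets bits 4 8 -> bits=1001110010
Query results in order: no maybe no maybe

Answer: no maybe no maybe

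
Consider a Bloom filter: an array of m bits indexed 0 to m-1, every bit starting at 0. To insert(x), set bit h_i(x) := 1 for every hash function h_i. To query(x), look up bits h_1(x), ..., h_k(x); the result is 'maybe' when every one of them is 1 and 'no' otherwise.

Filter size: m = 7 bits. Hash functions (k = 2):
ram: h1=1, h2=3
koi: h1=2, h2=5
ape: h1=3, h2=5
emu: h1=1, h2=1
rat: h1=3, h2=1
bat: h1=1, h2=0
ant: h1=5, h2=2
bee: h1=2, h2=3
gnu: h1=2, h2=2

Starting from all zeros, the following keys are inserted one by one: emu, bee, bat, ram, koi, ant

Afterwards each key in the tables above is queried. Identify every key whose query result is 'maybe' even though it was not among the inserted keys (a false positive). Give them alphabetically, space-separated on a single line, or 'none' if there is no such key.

Start: bits=0000000
After insert 'emu': sets bits 1 -> bits=0100000
After insert 'bee': sets bits 2 3 -> bits=0111000
After insert 'bat': sets bits 0 1 -> bits=1111000
After insert 'ram': sets bits 1 3 -> bits=1111000
After insert 'koi': sets bits 2 5 -> bits=1111010
After insert 'ant': sets bits 2 5 -> bits=1111010
Not inserted: ape gnu rat — query each against bits=1111010:
query ape: checks bit3=1, bit5=1 (all 1) -> maybe => FALSE POSITIVE
query gnu: checks bit2=1 (all 1) -> maybe => FALSE POSITIVE
query rat: checks bit1=1, bit3=1 (all 1) -> maybe => FALSE POSITIVE
False positives (alphabetical): ape gnu rat

Answer: ape gnu rat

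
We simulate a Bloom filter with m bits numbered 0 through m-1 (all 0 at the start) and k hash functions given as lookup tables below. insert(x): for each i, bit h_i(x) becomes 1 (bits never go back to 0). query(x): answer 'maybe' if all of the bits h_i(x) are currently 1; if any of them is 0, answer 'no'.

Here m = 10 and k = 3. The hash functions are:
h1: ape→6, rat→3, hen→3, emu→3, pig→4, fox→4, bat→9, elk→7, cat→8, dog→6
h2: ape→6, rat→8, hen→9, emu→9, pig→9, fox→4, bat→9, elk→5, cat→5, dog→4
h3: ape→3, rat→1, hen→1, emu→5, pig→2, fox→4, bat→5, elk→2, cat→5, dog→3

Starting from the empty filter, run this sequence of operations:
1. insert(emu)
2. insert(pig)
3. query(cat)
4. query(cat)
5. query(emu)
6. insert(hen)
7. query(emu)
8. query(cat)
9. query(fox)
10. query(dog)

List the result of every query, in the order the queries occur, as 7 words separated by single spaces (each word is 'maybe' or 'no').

Start: bits=0000000000
Op 1: insert emu -> sets bits 3 5 9 -> bits=0001010001
Op 2: insert pig -> sets bits 2 4 9 -> bits=0011110001
Op 3: query cat -> checks bit5=1, bit8=0 (has a 0) -> no
Op 4: query cat -> checks bit5=1, bit8=0 (has a 0) -> no
Op 5: query emu -> checks bit3=1, bit5=1, bit9=1 (all 1) -> maybe
Op 6: insert hen -> sets bits 1 3 9 -> bits=0111110001
Op 7: query emu -> checks bit3=1, bit5=1, bit9=1 (all 1) -> maybe
Op 8: query cat -> checks bit5=1, bit8=0 (has a 0) -> no
Op 9: query fox -> checks bit4=1 (all 1) -> maybe
Op 10: query dog -> checks bit3=1, bit4=1, bit6=0 (has a 0) -> no
Query results in order: no no maybe maybe no maybe no

Answer: no no maybe maybe no maybe no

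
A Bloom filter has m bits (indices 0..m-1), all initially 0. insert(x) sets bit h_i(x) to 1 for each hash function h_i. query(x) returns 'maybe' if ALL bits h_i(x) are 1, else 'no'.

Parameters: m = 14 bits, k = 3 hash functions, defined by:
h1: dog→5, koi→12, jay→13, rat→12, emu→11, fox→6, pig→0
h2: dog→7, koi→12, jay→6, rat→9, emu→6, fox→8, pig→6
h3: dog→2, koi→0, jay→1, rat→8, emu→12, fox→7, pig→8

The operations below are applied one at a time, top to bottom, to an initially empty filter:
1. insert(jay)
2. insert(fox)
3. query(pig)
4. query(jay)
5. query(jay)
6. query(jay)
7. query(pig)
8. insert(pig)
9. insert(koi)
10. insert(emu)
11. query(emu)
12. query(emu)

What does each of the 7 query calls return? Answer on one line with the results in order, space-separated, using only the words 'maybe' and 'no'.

Start: bits=00000000000000
Op 1: insert jay -> sets bits 1 6 13 -> bits=01000010000001
Op 2: insert fox -> sets bits 6 7 8 -> bits=01000011100001
Op 3: query pig -> checks bit0=0, bit6=1, bit8=1 (has a 0) -> no
Op 4: query jay -> checks bit1=1, bit6=1, bit13=1 (all 1) -> maybe
Op 5: query jay -> checks bit1=1, bit6=1, bit13=1 (all 1) -> maybe
Op 6: query jay -> checks bit1=1, bit6=1, bit13=1 (all 1) -> maybe
Op 7: query pig -> checks bit0=0, bit6=1, bit8=1 (has a 0) -> no
Op 8: insert pig -> sets bits 0 6 8 -> bits=11000011100001
Op 9: insert koi -> sets bits 0 12 -> bits=11000011100011
Op 10: insert emu -> sets bits 6 11 12 -> bits=11000011100111
Op 11: query emu -> checks bit6=1, bit11=1, bit12=1 (all 1) -> maybe
Op 12: query emu -> checks bit6=1, bit11=1, bit12=1 (all 1) -> maybe
Query results in order: no maybe maybe maybe no maybe maybe

Answer: no maybe maybe maybe no maybe maybe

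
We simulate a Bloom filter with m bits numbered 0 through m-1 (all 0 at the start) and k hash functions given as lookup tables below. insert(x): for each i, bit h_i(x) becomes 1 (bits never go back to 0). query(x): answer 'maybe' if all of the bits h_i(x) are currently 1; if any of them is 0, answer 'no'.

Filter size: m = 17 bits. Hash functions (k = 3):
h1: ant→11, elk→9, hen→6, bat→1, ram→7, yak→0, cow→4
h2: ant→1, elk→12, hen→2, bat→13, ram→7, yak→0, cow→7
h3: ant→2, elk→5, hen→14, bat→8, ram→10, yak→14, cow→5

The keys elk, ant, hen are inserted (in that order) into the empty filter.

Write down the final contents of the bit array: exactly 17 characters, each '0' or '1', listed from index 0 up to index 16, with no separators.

Answer: 01100110010110100

Derivation:
Start: bits=00000000000000000
After insert 'elk': sets bits 5 9 12 -> bits=00000100010010000
After insert 'ant': sets bits 1 2 11 -> bits=01100100010110000
After insert 'hen': sets bits 2 6 14 -> bits=01100110010110100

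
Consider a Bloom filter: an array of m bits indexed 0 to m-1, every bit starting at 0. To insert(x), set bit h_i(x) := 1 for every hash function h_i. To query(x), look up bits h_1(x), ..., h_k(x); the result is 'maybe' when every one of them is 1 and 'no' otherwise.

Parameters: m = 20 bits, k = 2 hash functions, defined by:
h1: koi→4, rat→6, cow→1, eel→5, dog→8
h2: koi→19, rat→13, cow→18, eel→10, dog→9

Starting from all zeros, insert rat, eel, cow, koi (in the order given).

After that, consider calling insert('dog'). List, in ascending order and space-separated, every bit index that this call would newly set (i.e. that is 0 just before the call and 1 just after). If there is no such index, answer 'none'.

Answer: 8 9

Derivation:
Start: bits=00000000000000000000
After insert 'rat': sets bits 6 13 -> bits=00000010000001000000
After insert 'eel': sets bits 5 10 -> bits=00000110001001000000
After insert 'cow': sets bits 1 18 -> bits=01000110001001000010
After insert 'koi': sets bits 4 19 -> bits=01001110001001000011
insert 'dog' would touch bits 8 9; currently bit8=0, bit9=0
Bits that are 0 among those (would change 0->1): 8 9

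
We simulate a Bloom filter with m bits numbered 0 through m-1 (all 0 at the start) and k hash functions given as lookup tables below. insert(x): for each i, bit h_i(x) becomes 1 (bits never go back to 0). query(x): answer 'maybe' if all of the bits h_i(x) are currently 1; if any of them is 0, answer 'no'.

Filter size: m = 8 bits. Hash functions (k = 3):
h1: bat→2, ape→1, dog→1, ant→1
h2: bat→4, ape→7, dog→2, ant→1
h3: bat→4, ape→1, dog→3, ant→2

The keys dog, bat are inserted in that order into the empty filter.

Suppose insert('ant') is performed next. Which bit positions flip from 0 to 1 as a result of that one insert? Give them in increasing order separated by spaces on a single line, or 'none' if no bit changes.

Answer: none

Derivation:
Start: bits=00000000
After insert 'dog': sets bits 1 2 3 -> bits=01110000
After insert 'bat': sets bits 2 4 -> bits=01111000
insert 'ant' would touch bits 1 2; currently bit1=1, bit2=1
Bits that are 0 among those (would change 0->1): none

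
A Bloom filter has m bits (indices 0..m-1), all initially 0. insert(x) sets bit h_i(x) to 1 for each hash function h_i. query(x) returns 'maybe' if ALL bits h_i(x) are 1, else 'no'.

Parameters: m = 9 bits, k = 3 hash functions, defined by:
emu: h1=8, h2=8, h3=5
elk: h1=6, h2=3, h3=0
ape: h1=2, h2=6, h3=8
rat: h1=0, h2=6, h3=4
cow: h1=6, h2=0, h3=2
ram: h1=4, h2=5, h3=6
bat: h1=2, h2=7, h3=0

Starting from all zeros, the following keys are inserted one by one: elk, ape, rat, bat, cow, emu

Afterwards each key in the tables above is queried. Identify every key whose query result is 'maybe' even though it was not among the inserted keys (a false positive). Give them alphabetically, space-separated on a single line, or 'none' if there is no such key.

Answer: ram

Derivation:
Start: bits=000000000
After insert 'elk': sets bits 0 3 6 -> bits=100100100
After insert 'ape': sets bits 2 6 8 -> bits=101100101
After insert 'rat': sets bits 0 4 6 -> bits=101110101
After insert 'bat': sets bits 0 2 7 -> bits=101110111
After insert 'cow': sets bits 0 2 6 -> bits=101110111
After insert 'emu': sets bits 5 8 -> bits=101111111
Not inserted: ram — query each against bits=101111111:
query ram: checks bit4=1, bit5=1, bit6=1 (all 1) -> maybe => FALSE POSITIVE
False positives (alphabetical): ram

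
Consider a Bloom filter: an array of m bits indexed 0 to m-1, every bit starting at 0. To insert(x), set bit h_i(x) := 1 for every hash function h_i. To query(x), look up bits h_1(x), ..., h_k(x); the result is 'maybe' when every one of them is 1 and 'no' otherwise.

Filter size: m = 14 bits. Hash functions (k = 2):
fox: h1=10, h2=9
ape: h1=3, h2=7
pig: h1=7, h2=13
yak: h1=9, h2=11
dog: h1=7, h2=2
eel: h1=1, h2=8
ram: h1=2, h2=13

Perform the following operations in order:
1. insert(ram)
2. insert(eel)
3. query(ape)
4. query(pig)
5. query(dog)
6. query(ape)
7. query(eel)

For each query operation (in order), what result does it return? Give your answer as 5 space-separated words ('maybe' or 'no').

Start: bits=00000000000000
Op 1: insert ram -> sets bits 2 13 -> bits=00100000000001
Op 2: insert eel -> sets bits 1 8 -> bits=01100000100001
Op 3: query ape -> checks bit3=0, bit7=0 (has a 0) -> no
Op 4: query pig -> checks bit7=0, bit13=1 (has a 0) -> no
Op 5: query dog -> checks bit2=1, bit7=0 (has a 0) -> no
Op 6: query ape -> checks bit3=0, bit7=0 (has a 0) -> no
Op 7: query eel -> checks bit1=1, bit8=1 (all 1) -> maybe
Query results in order: no no no no maybe

Answer: no no no no maybe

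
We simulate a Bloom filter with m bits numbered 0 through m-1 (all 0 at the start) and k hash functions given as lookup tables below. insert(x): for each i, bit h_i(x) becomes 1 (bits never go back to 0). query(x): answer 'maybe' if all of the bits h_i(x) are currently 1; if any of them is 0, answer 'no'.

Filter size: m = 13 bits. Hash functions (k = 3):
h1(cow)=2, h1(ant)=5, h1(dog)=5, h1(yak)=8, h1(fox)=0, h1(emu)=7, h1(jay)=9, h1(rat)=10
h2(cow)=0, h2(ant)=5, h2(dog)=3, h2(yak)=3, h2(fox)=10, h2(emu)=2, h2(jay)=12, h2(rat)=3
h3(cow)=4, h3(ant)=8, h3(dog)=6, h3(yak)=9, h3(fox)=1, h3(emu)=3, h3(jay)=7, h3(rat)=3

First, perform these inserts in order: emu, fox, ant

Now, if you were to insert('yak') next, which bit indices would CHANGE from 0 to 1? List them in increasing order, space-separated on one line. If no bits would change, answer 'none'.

Answer: 9

Derivation:
Start: bits=0000000000000
After insert 'emu': sets bits 2 3 7 -> bits=0011000100000
After insert 'fox': sets bits 0 1 10 -> bits=1111000100100
After insert 'ant': sets bits 5 8 -> bits=1111010110100
insert 'yak' would touch bits 3 8 9; currently bit3=1, bit8=1, bit9=0
Bits that are 0 among those (would change 0->1): 9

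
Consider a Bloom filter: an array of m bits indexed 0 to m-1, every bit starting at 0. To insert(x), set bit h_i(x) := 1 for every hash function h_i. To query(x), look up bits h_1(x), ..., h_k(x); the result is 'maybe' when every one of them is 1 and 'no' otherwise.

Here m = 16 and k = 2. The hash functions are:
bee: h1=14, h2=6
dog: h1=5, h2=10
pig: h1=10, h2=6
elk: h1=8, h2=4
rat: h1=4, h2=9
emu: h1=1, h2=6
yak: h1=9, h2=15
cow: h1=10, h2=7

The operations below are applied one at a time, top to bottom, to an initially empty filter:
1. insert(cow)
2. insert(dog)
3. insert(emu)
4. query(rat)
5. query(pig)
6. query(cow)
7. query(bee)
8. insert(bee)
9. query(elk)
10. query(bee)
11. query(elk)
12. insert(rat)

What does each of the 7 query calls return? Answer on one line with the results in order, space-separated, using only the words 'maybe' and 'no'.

Start: bits=0000000000000000
Op 1: insert cow -> sets bits 7 10 -> bits=0000000100100000
Op 2: insert dog -> sets bits 5 10 -> bits=0000010100100000
Op 3: insert emu -> sets bits 1 6 -> bits=0100011100100000
Op 4: query rat -> checks bit4=0, bit9=0 (has a 0) -> no
Op 5: query pig -> checks bit6=1, bit10=1 (all 1) -> maybe
Op 6: query cow -> checks bit7=1, bit10=1 (all 1) -> maybe
Op 7: query bee -> checks bit6=1, bit14=0 (has a 0) -> no
Op 8: insert bee -> sets bits 6 14 -> bits=0100011100100010
Op 9: query elk -> checks bit4=0, bit8=0 (has a 0) -> no
Op 10: query bee -> checks bit6=1, bit14=1 (all 1) -> maybe
Op 11: query elk -> checks bit4=0, bit8=0 (has a 0) -> no
Op 12: insert rat -> sets bits 4 9 -> bits=0100111101100010
Query results in order: no maybe maybe no no maybe no

Answer: no maybe maybe no no maybe no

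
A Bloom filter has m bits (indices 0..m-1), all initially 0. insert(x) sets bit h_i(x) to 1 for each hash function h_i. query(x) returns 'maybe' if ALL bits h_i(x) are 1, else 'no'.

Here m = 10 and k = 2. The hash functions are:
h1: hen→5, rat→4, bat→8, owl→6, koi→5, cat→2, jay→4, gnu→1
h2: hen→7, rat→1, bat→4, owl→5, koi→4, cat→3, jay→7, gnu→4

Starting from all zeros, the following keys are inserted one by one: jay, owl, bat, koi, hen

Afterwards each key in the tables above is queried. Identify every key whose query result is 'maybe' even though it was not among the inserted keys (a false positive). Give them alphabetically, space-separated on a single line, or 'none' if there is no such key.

Answer: none

Derivation:
Start: bits=0000000000
After insert 'jay': sets bits 4 7 -> bits=0000100100
After insert 'owl': sets bits 5 6 -> bits=0000111100
After insert 'bat': sets bits 4 8 -> bits=0000111110
After insert 'koi': sets bits 4 5 -> bits=0000111110
After insert 'hen': sets bits 5 7 -> bits=0000111110
Not inserted: cat gnu rat — query each against bits=0000111110:
query cat: checks bit2=0, bit3=0 (has a 0) -> no => not a false positive
query gnu: checks bit1=0, bit4=1 (has a 0) -> no => not a false positive
query rat: checks bit1=0, bit4=1 (has a 0) -> no => not a false positive
False positives (alphabetical): none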